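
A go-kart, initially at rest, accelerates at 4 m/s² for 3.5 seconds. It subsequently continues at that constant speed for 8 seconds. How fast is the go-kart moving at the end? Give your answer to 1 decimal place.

14.0 m/s

Phase 1 (accelerating): v₀ = 0 m/s, a = 4 m/s².
v = v₀ + at = 0 + (4)(3.5) = 14.0 m/s
Δx = v₀t + ½at² = 0·3.5 + 0.5·4·3.5² = 24.5 m

Phase 2 (constant speed): v₀ = 14.0 m/s, a = 0 m/s².
v = v₀ + at = 14.0 + (0)(8) = 14.0 m/s
Δx = v₀t + ½at² = 14.0·8 + 0.5·0·8² = 112 m
Final speed = 14.0 m/s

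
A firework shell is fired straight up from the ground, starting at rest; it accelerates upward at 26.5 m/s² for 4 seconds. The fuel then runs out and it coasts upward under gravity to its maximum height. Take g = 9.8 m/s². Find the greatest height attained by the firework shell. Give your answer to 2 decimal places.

785.27 m

Phase 1 (powered ascent): v₀ = 0 m/s, a = 26.5 m/s².
v = v₀ + at = 0 + (26.5)(4) = 106 m/s
Δx = v₀t + ½at² = 0·4 + 0.5·26.5·4² = 212 m

Phase 2 (coasting upward): v₀ = 106 m/s, a = -9.8 m/s².
v = v₀ + at → t = (0 − 106) / -9.8 = 10.8 s
v² = v₀² + 2aΔx → Δx = (0² − 106²)/(2·-9.8) = 573 m
Maximum height = 212 + 573 = 785 m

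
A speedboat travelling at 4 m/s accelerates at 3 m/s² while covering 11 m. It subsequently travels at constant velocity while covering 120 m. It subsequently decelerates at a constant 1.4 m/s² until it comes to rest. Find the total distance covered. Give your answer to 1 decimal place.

160.3 m

Phase 1 (accelerating): v₀ = 4.00 m/s, a = 3 m/s².
v² = v₀² + 2aΔx = 4.00² + 2·3·11 = 82.0 → v = 9.06 m/s
t = (v − v₀)/a = (9.06 − 4.00)/3 = 1.69 s

Phase 2 (constant speed): v₀ = 9.06 m/s, a = 0 m/s².
Constant speed: t = d/v = 120/9.06 = 13.3 s

Phase 3 (decelerating): v₀ = 9.06 m/s, a = -1.4 m/s².
v = v₀ + at → t = (0 − 9.06) / -1.4 = 6.47 s
v² = v₀² + 2aΔx → Δx = (0² − 9.06²)/(2·-1.4) = 29.3 m
Total distance = 11.0 + 120 + 29.3 = 160 m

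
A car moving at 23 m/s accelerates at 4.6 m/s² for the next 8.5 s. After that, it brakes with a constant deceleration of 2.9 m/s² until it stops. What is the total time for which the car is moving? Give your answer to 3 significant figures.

29.9 s

Phase 1 (accelerating): v₀ = 23.0 m/s, a = 4.6 m/s².
v = v₀ + at = 23.0 + (4.6)(8.5) = 62.1 m/s
Δx = v₀t + ½at² = 23.0·8.5 + 0.5·4.6·8.5² = 362 m

Phase 2 (decelerating): v₀ = 62.1 m/s, a = -2.9 m/s².
v = v₀ + at → t = (0 − 62.1) / -2.9 = 21.4 s
v² = v₀² + 2aΔx → Δx = (0² − 62.1²)/(2·-2.9) = 665 m
Total time = 8.50 + 21.4 = 29.9 s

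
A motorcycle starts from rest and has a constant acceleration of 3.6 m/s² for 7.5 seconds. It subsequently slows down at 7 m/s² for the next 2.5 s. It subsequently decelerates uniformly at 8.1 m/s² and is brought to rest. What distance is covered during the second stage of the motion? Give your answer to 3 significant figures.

Phase 1 (accelerating): v₀ = 0 m/s, a = 3.6 m/s².
v = v₀ + at = 0 + (3.6)(7.5) = 27.0 m/s
Δx = v₀t + ½at² = 0·7.5 + 0.5·3.6·7.5² = 101 m

Phase 2 (decelerating): v₀ = 27.0 m/s, a = -7 m/s².
v = v₀ + at = 27.0 + (-7)(2.5) = 9.50 m/s
Δx = v₀t + ½at² = 27.0·2.5 + 0.5·-7·2.5² = 45.6 m
Distance in phase 2 = 45.6 m

45.6 m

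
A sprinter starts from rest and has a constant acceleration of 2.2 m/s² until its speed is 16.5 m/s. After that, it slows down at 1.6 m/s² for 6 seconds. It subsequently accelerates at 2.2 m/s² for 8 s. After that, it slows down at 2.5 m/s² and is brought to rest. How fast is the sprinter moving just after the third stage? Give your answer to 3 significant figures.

Phase 1 (accelerating): v₀ = 0 m/s, a = 2.2 m/s².
v = v₀ + at → t = (16.5 − 0) / 2.2 = 7.50 s
v² = v₀² + 2aΔx → Δx = (16.5² − 0²)/(2·2.2) = 61.9 m

Phase 2 (decelerating): v₀ = 16.5 m/s, a = -1.6 m/s².
v = v₀ + at = 16.5 + (-1.6)(6) = 6.90 m/s
Δx = v₀t + ½at² = 16.5·6 + 0.5·-1.6·6² = 70.2 m

Phase 3 (accelerating): v₀ = 6.90 m/s, a = 2.2 m/s².
v = v₀ + at = 6.90 + (2.2)(8) = 24.5 m/s
Δx = v₀t + ½at² = 6.90·8 + 0.5·2.2·8² = 126 m
Speed at end of phase 3 = 24.5 m/s

24.5 m/s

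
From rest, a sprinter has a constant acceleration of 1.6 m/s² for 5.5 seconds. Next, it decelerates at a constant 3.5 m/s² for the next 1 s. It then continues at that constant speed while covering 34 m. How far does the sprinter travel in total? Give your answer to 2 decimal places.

65.25 m

Phase 1 (accelerating): v₀ = 0 m/s, a = 1.6 m/s².
v = v₀ + at = 0 + (1.6)(5.5) = 8.80 m/s
Δx = v₀t + ½at² = 0·5.5 + 0.5·1.6·5.5² = 24.2 m

Phase 2 (decelerating): v₀ = 8.80 m/s, a = -3.5 m/s².
v = v₀ + at = 8.80 + (-3.5)(1) = 5.30 m/s
Δx = v₀t + ½at² = 8.80·1 + 0.5·-3.5·1² = 7.05 m

Phase 3 (constant speed): v₀ = 5.30 m/s, a = 0 m/s².
Constant speed: t = d/v = 34/5.30 = 6.42 s
Total distance = 24.2 + 7.05 + 34.0 = 65.2 m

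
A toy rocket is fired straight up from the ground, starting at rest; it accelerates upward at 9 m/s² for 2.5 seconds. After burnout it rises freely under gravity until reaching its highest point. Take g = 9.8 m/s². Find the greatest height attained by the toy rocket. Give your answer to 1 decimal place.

54.0 m

Phase 1 (powered ascent): v₀ = 0 m/s, a = 9 m/s².
v = v₀ + at = 0 + (9)(2.5) = 22.5 m/s
Δx = v₀t + ½at² = 0·2.5 + 0.5·9·2.5² = 28.1 m

Phase 2 (coasting upward): v₀ = 22.5 m/s, a = -9.8 m/s².
v = v₀ + at → t = (0 − 22.5) / -9.8 = 2.30 s
v² = v₀² + 2aΔx → Δx = (0² − 22.5²)/(2·-9.8) = 25.8 m
Maximum height = 28.1 + 25.8 = 54.0 m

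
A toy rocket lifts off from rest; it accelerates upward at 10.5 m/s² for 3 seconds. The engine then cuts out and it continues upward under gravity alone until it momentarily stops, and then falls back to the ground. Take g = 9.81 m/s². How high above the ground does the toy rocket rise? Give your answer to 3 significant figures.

Phase 1 (powered ascent): v₀ = 0 m/s, a = 10.5 m/s².
v = v₀ + at = 0 + (10.5)(3) = 31.5 m/s
Δx = v₀t + ½at² = 0·3 + 0.5·10.5·3² = 47.2 m

Phase 2 (coasting upward): v₀ = 31.5 m/s, a = -9.81 m/s².
v = v₀ + at → t = (0 − 31.5) / -9.81 = 3.21 s
v² = v₀² + 2aΔx → Δx = (0² − 31.5²)/(2·-9.81) = 50.6 m
Maximum height = 47.2 + 50.6 = 97.8 m

97.8 m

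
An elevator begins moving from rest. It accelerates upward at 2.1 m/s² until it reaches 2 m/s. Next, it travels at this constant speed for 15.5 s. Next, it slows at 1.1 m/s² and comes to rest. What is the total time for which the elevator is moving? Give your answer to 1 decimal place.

Phase 1 (accelerating): v₀ = 0 m/s, a = 2.1 m/s².
v = v₀ + at → t = (2 − 0) / 2.1 = 0.952 s
v² = v₀² + 2aΔx → Δx = (2² − 0²)/(2·2.1) = 0.952 m

Phase 2 (constant speed): v₀ = 2.00 m/s, a = 0 m/s².
v = v₀ + at = 2.00 + (0)(15.5) = 2.00 m/s
Δx = v₀t + ½at² = 2.00·15.5 + 0.5·0·15.5² = 31.0 m

Phase 3 (decelerating): v₀ = 2.00 m/s, a = -1.1 m/s².
v = v₀ + at → t = (0 − 2.00) / -1.1 = 1.82 s
v² = v₀² + 2aΔx → Δx = (0² − 2.00²)/(2·-1.1) = 1.82 m
Total time = 0.952 + 15.5 + 1.82 = 18.3 s

18.3 s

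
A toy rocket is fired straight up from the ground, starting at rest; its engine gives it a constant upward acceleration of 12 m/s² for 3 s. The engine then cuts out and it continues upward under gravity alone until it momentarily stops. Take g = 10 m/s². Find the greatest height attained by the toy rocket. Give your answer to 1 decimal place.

Phase 1 (powered ascent): v₀ = 0 m/s, a = 12 m/s².
v = v₀ + at = 0 + (12)(3) = 36.0 m/s
Δx = v₀t + ½at² = 0·3 + 0.5·12·3² = 54.0 m

Phase 2 (coasting upward): v₀ = 36.0 m/s, a = -10 m/s².
v = v₀ + at → t = (0 − 36.0) / -10 = 3.60 s
v² = v₀² + 2aΔx → Δx = (0² − 36.0²)/(2·-10) = 64.8 m
Maximum height = 54.0 + 64.8 = 119 m

118.8 m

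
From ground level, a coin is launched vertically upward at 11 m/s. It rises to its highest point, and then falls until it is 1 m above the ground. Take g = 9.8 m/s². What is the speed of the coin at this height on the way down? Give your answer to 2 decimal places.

Phase 1 (rising): v₀ = 11.0 m/s, a = -9.8 m/s².
v = v₀ + at → t = (0 − 11.0) / -9.8 = 1.12 s
v² = v₀² + 2aΔx → Δx = (0² − 11.0²)/(2·-9.8) = 6.17 m

Phase 2 (falling): v₀ = 0 m/s, a = -9.8 m/s².
Falls 5.17 m from rest: t = √(2·5.17/9.8) = 1.03 s; v = g·t = 10.1 m/s.
Final speed = 10.1 m/s

10.07 m/s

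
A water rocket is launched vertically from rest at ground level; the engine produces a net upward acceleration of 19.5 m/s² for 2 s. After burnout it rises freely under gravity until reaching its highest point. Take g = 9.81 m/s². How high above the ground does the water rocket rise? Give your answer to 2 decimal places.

116.52 m

Phase 1 (powered ascent): v₀ = 0 m/s, a = 19.5 m/s².
v = v₀ + at = 0 + (19.5)(2) = 39.0 m/s
Δx = v₀t + ½at² = 0·2 + 0.5·19.5·2² = 39.0 m

Phase 2 (coasting upward): v₀ = 39.0 m/s, a = -9.81 m/s².
v = v₀ + at → t = (0 − 39.0) / -9.81 = 3.98 s
v² = v₀² + 2aΔx → Δx = (0² − 39.0²)/(2·-9.81) = 77.5 m
Maximum height = 39.0 + 77.5 = 117 m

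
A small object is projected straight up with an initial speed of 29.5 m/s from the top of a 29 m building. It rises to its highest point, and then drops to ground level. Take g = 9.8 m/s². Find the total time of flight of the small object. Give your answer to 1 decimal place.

6.9 s

Phase 1 (rising): v₀ = 29.5 m/s, a = -9.8 m/s².
v = v₀ + at → t = (0 − 29.5) / -9.8 = 3.01 s
v² = v₀² + 2aΔx → Δx = (0² − 29.5²)/(2·-9.8) = 44.4 m

Phase 2 (falling): v₀ = 0 m/s, a = -9.8 m/s².
Falls 73.4 m from rest: t = √(2·73.4/9.8) = 3.87 s; v = g·t = 37.9 m/s.
Total time = 3.01 + 3.87 = 6.88 s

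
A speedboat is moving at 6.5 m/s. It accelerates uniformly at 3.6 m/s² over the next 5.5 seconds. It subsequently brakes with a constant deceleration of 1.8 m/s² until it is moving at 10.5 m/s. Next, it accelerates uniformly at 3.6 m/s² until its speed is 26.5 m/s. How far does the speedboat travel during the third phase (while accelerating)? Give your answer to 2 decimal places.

Phase 1 (accelerating): v₀ = 6.50 m/s, a = 3.6 m/s².
v = v₀ + at = 6.50 + (3.6)(5.5) = 26.3 m/s
Δx = v₀t + ½at² = 6.50·5.5 + 0.5·3.6·5.5² = 90.2 m

Phase 2 (decelerating): v₀ = 26.3 m/s, a = -1.8 m/s².
v = v₀ + at → t = (10.5 − 26.3) / -1.8 = 8.78 s
v² = v₀² + 2aΔx → Δx = (10.5² − 26.3²)/(2·-1.8) = 162 m

Phase 3 (accelerating): v₀ = 10.5 m/s, a = 3.6 m/s².
v = v₀ + at → t = (26.5 − 10.5) / 3.6 = 4.44 s
v² = v₀² + 2aΔx → Δx = (26.5² − 10.5²)/(2·3.6) = 82.2 m
Distance in phase 3 = 82.2 m

82.22 m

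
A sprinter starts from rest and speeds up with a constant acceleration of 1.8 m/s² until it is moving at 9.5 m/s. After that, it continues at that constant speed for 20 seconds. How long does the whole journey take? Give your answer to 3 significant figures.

25.3 s

Phase 1 (accelerating): v₀ = 0 m/s, a = 1.8 m/s².
v = v₀ + at → t = (9.5 − 0) / 1.8 = 5.28 s
v² = v₀² + 2aΔx → Δx = (9.5² − 0²)/(2·1.8) = 25.1 m

Phase 2 (constant speed): v₀ = 9.50 m/s, a = 0 m/s².
v = v₀ + at = 9.50 + (0)(20) = 9.50 m/s
Δx = v₀t + ½at² = 9.50·20 + 0.5·0·20² = 190 m
Total time = 5.28 + 20.0 = 25.3 s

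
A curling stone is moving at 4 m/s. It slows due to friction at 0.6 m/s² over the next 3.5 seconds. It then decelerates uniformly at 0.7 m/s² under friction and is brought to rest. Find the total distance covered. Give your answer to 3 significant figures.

Phase 1 (decelerating): v₀ = 4.00 m/s, a = -0.6 m/s².
v = v₀ + at = 4.00 + (-0.6)(3.5) = 1.90 m/s
Δx = v₀t + ½at² = 4.00·3.5 + 0.5·-0.6·3.5² = 10.3 m

Phase 2 (decelerating): v₀ = 1.90 m/s, a = -0.7 m/s².
v = v₀ + at → t = (0 − 1.90) / -0.7 = 2.71 s
v² = v₀² + 2aΔx → Δx = (0² − 1.90²)/(2·-0.7) = 2.58 m
Total distance = 10.3 + 2.58 = 12.9 m

12.9 m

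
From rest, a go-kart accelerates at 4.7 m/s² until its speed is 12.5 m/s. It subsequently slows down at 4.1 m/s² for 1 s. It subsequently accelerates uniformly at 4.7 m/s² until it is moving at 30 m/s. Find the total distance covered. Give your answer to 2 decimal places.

Phase 1 (accelerating): v₀ = 0 m/s, a = 4.7 m/s².
v = v₀ + at → t = (12.5 − 0) / 4.7 = 2.66 s
v² = v₀² + 2aΔx → Δx = (12.5² − 0²)/(2·4.7) = 16.6 m

Phase 2 (decelerating): v₀ = 12.5 m/s, a = -4.1 m/s².
v = v₀ + at = 12.5 + (-4.1)(1) = 8.40 m/s
Δx = v₀t + ½at² = 12.5·1 + 0.5·-4.1·1² = 10.4 m

Phase 3 (accelerating): v₀ = 8.40 m/s, a = 4.7 m/s².
v = v₀ + at → t = (30 − 8.40) / 4.7 = 4.60 s
v² = v₀² + 2aΔx → Δx = (30² − 8.40²)/(2·4.7) = 88.2 m
Total distance = 16.6 + 10.4 + 88.2 = 115 m

115.31 m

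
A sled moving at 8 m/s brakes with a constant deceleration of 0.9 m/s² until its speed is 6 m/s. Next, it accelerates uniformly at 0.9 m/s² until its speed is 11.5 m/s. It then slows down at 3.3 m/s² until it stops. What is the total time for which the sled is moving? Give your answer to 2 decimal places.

11.82 s

Phase 1 (decelerating): v₀ = 8.00 m/s, a = -0.9 m/s².
v = v₀ + at → t = (6 − 8.00) / -0.9 = 2.22 s
v² = v₀² + 2aΔx → Δx = (6² − 8.00²)/(2·-0.9) = 15.6 m

Phase 2 (accelerating): v₀ = 6.00 m/s, a = 0.9 m/s².
v = v₀ + at → t = (11.5 − 6.00) / 0.9 = 6.11 s
v² = v₀² + 2aΔx → Δx = (11.5² − 6.00²)/(2·0.9) = 53.5 m

Phase 3 (decelerating): v₀ = 11.5 m/s, a = -3.3 m/s².
v = v₀ + at → t = (0 − 11.5) / -3.3 = 3.48 s
v² = v₀² + 2aΔx → Δx = (0² − 11.5²)/(2·-3.3) = 20.0 m
Total time = 2.22 + 6.11 + 3.48 = 11.8 s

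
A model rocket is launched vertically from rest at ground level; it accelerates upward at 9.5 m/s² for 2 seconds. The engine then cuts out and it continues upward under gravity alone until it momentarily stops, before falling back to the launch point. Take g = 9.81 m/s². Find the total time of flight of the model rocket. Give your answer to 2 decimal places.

6.70 s

Phase 1 (powered ascent): v₀ = 0 m/s, a = 9.5 m/s².
v = v₀ + at = 0 + (9.5)(2) = 19.0 m/s
Δx = v₀t + ½at² = 0·2 + 0.5·9.5·2² = 19.0 m

Phase 2 (coasting upward): v₀ = 19.0 m/s, a = -9.81 m/s².
v = v₀ + at → t = (0 − 19.0) / -9.81 = 1.94 s
v² = v₀² + 2aΔx → Δx = (0² − 19.0²)/(2·-9.81) = 18.4 m

Phase 3 (free fall): v₀ = 0 m/s, a = -9.81 m/s².
Falls 37.4 m from rest: t = √(2·37.4/9.81) = 2.76 s; v = g·t = 27.1 m/s.
Total time = 2.00 + 1.94 + 2.76 = 6.70 s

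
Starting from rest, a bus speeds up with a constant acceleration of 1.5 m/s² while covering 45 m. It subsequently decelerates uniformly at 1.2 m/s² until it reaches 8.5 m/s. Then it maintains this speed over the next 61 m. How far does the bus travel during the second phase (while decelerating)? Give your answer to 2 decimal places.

26.15 m

Phase 1 (accelerating): v₀ = 0 m/s, a = 1.5 m/s².
v² = v₀² + 2aΔx = 0² + 2·1.5·45 = 135 → v = 11.6 m/s
t = (v − v₀)/a = (11.6 − 0)/1.5 = 7.75 s

Phase 2 (decelerating): v₀ = 11.6 m/s, a = -1.2 m/s².
v = v₀ + at → t = (8.5 − 11.6) / -1.2 = 2.60 s
v² = v₀² + 2aΔx → Δx = (8.5² − 11.6²)/(2·-1.2) = 26.1 m
Distance in phase 2 = 26.1 m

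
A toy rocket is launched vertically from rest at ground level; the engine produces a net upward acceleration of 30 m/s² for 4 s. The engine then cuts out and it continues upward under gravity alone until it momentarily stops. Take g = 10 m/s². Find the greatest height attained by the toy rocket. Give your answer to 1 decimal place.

960.0 m

Phase 1 (powered ascent): v₀ = 0 m/s, a = 30 m/s².
v = v₀ + at = 0 + (30)(4) = 120 m/s
Δx = v₀t + ½at² = 0·4 + 0.5·30·4² = 240 m

Phase 2 (coasting upward): v₀ = 120 m/s, a = -10 m/s².
v = v₀ + at → t = (0 − 120) / -10 = 12.0 s
v² = v₀² + 2aΔx → Δx = (0² − 120²)/(2·-10) = 720 m
Maximum height = 240 + 720 = 960 m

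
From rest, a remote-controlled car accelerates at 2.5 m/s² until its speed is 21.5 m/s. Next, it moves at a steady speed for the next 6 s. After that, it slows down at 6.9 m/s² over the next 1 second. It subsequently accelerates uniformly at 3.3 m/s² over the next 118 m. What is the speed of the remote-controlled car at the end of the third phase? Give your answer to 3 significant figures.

14.6 m/s

Phase 1 (accelerating): v₀ = 0 m/s, a = 2.5 m/s².
v = v₀ + at → t = (21.5 − 0) / 2.5 = 8.60 s
v² = v₀² + 2aΔx → Δx = (21.5² − 0²)/(2·2.5) = 92.5 m

Phase 2 (constant speed): v₀ = 21.5 m/s, a = 0 m/s².
v = v₀ + at = 21.5 + (0)(6) = 21.5 m/s
Δx = v₀t + ½at² = 21.5·6 + 0.5·0·6² = 129 m

Phase 3 (decelerating): v₀ = 21.5 m/s, a = -6.9 m/s².
v = v₀ + at = 21.5 + (-6.9)(1) = 14.6 m/s
Δx = v₀t + ½at² = 21.5·1 + 0.5·-6.9·1² = 18.1 m
Speed at end of phase 3 = 14.6 m/s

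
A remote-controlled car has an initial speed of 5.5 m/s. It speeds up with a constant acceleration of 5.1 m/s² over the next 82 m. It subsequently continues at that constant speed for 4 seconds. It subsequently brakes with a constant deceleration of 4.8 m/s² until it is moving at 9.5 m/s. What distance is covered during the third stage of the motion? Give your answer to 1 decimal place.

80.9 m

Phase 1 (accelerating): v₀ = 5.50 m/s, a = 5.1 m/s².
v² = v₀² + 2aΔx = 5.50² + 2·5.1·82 = 867 → v = 29.4 m/s
t = (v − v₀)/a = (29.4 − 5.50)/5.1 = 4.69 s

Phase 2 (constant speed): v₀ = 29.4 m/s, a = 0 m/s².
v = v₀ + at = 29.4 + (0)(4) = 29.4 m/s
Δx = v₀t + ½at² = 29.4·4 + 0.5·0·4² = 118 m

Phase 3 (decelerating): v₀ = 29.4 m/s, a = -4.8 m/s².
v = v₀ + at → t = (9.5 − 29.4) / -4.8 = 4.15 s
v² = v₀² + 2aΔx → Δx = (9.5² − 29.4²)/(2·-4.8) = 80.9 m
Distance in phase 3 = 80.9 m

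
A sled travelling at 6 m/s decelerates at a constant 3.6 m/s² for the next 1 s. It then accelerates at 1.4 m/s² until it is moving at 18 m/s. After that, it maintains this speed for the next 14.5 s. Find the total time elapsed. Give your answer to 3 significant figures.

Phase 1 (decelerating): v₀ = 6.00 m/s, a = -3.6 m/s².
v = v₀ + at = 6.00 + (-3.6)(1) = 2.40 m/s
Δx = v₀t + ½at² = 6.00·1 + 0.5·-3.6·1² = 4.20 m

Phase 2 (accelerating): v₀ = 2.40 m/s, a = 1.4 m/s².
v = v₀ + at → t = (18 − 2.40) / 1.4 = 11.1 s
v² = v₀² + 2aΔx → Δx = (18² − 2.40²)/(2·1.4) = 114 m

Phase 3 (constant speed): v₀ = 18.0 m/s, a = 0 m/s².
v = v₀ + at = 18.0 + (0)(14.5) = 18.0 m/s
Δx = v₀t + ½at² = 18.0·14.5 + 0.5·0·14.5² = 261 m
Total time = 1.00 + 11.1 + 14.5 = 26.6 s

26.6 s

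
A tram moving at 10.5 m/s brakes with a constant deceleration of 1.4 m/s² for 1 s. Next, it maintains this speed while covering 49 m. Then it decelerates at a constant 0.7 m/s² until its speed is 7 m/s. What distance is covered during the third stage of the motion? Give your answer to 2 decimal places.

Phase 1 (decelerating): v₀ = 10.5 m/s, a = -1.4 m/s².
v = v₀ + at = 10.5 + (-1.4)(1) = 9.10 m/s
Δx = v₀t + ½at² = 10.5·1 + 0.5·-1.4·1² = 9.80 m

Phase 2 (constant speed): v₀ = 9.10 m/s, a = 0 m/s².
Constant speed: t = d/v = 49/9.10 = 5.38 s

Phase 3 (decelerating): v₀ = 9.10 m/s, a = -0.7 m/s².
v = v₀ + at → t = (7 − 9.10) / -0.7 = 3.00 s
v² = v₀² + 2aΔx → Δx = (7² − 9.10²)/(2·-0.7) = 24.1 m
Distance in phase 3 = 24.1 m

24.15 m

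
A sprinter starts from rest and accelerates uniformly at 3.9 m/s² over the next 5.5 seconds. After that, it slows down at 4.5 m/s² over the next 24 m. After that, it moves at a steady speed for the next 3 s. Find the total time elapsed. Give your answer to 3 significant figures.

9.79 s

Phase 1 (accelerating): v₀ = 0 m/s, a = 3.9 m/s².
v = v₀ + at = 0 + (3.9)(5.5) = 21.4 m/s
Δx = v₀t + ½at² = 0·5.5 + 0.5·3.9·5.5² = 59.0 m

Phase 2 (decelerating): v₀ = 21.4 m/s, a = -4.5 m/s².
v² = v₀² + 2aΔx = 21.4² + 2·-4.5·24 = 244 → v = 15.6 m/s
t = (v − v₀)/a = (15.6 − 21.4)/-4.5 = 1.29 s

Phase 3 (constant speed): v₀ = 15.6 m/s, a = 0 m/s².
v = v₀ + at = 15.6 + (0)(3) = 15.6 m/s
Δx = v₀t + ½at² = 15.6·3 + 0.5·0·3² = 46.9 m
Total time = 5.50 + 1.29 + 3.00 = 9.79 s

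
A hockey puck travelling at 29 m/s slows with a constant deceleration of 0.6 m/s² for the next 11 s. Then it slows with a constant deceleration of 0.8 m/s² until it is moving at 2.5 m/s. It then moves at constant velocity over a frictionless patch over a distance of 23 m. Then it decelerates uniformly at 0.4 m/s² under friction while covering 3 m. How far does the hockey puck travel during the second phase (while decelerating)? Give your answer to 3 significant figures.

310 m

Phase 1 (decelerating): v₀ = 29.0 m/s, a = -0.6 m/s².
v = v₀ + at = 29.0 + (-0.6)(11) = 22.4 m/s
Δx = v₀t + ½at² = 29.0·11 + 0.5·-0.6·11² = 283 m

Phase 2 (decelerating): v₀ = 22.4 m/s, a = -0.8 m/s².
v = v₀ + at → t = (2.5 − 22.4) / -0.8 = 24.9 s
v² = v₀² + 2aΔx → Δx = (2.5² − 22.4²)/(2·-0.8) = 310 m
Distance in phase 2 = 310 m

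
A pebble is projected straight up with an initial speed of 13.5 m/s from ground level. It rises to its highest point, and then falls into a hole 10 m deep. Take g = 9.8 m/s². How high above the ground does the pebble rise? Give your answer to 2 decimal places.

9.30 m

Phase 1 (rising): v₀ = 13.5 m/s, a = -9.8 m/s².
v = v₀ + at → t = (0 − 13.5) / -9.8 = 1.38 s
v² = v₀² + 2aΔx → Δx = (0² − 13.5²)/(2·-9.8) = 9.30 m
Maximum height = 9.30 m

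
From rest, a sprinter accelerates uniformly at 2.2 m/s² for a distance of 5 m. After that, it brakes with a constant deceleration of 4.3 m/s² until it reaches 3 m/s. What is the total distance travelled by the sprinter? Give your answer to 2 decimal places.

6.51 m

Phase 1 (accelerating): v₀ = 0 m/s, a = 2.2 m/s².
v² = v₀² + 2aΔx = 0² + 2·2.2·5 = 22.0 → v = 4.69 m/s
t = (v − v₀)/a = (4.69 − 0)/2.2 = 2.13 s

Phase 2 (decelerating): v₀ = 4.69 m/s, a = -4.3 m/s².
v = v₀ + at → t = (3 − 4.69) / -4.3 = 0.393 s
v² = v₀² + 2aΔx → Δx = (3² − 4.69²)/(2·-4.3) = 1.51 m
Total distance = 5.00 + 1.51 = 6.51 m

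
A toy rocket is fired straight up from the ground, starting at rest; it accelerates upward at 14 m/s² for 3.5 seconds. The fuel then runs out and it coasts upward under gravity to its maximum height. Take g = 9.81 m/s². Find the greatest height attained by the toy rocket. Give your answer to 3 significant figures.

208 m

Phase 1 (powered ascent): v₀ = 0 m/s, a = 14 m/s².
v = v₀ + at = 0 + (14)(3.5) = 49.0 m/s
Δx = v₀t + ½at² = 0·3.5 + 0.5·14·3.5² = 85.8 m

Phase 2 (coasting upward): v₀ = 49.0 m/s, a = -9.81 m/s².
v = v₀ + at → t = (0 − 49.0) / -9.81 = 4.99 s
v² = v₀² + 2aΔx → Δx = (0² − 49.0²)/(2·-9.81) = 122 m
Maximum height = 85.8 + 122 = 208 m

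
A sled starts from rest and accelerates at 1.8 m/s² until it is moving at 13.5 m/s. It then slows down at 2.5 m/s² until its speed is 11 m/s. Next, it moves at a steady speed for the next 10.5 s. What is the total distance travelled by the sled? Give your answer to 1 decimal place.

178.4 m

Phase 1 (accelerating): v₀ = 0 m/s, a = 1.8 m/s².
v = v₀ + at → t = (13.5 − 0) / 1.8 = 7.50 s
v² = v₀² + 2aΔx → Δx = (13.5² − 0²)/(2·1.8) = 50.6 m

Phase 2 (decelerating): v₀ = 13.5 m/s, a = -2.5 m/s².
v = v₀ + at → t = (11 − 13.5) / -2.5 = 1.00 s
v² = v₀² + 2aΔx → Δx = (11² − 13.5²)/(2·-2.5) = 12.2 m

Phase 3 (constant speed): v₀ = 11.0 m/s, a = 0 m/s².
v = v₀ + at = 11.0 + (0)(10.5) = 11.0 m/s
Δx = v₀t + ½at² = 11.0·10.5 + 0.5·0·10.5² = 116 m
Total distance = 50.6 + 12.2 + 116 = 178 m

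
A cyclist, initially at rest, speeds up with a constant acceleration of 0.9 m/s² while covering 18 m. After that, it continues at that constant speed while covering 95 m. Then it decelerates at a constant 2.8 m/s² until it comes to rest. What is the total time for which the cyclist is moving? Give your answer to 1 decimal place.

25.0 s

Phase 1 (accelerating): v₀ = 0 m/s, a = 0.9 m/s².
v² = v₀² + 2aΔx = 0² + 2·0.9·18 = 32.4 → v = 5.69 m/s
t = (v − v₀)/a = (5.69 − 0)/0.9 = 6.32 s

Phase 2 (constant speed): v₀ = 5.69 m/s, a = 0 m/s².
Constant speed: t = d/v = 95/5.69 = 16.7 s

Phase 3 (decelerating): v₀ = 5.69 m/s, a = -2.8 m/s².
v = v₀ + at → t = (0 − 5.69) / -2.8 = 2.03 s
v² = v₀² + 2aΔx → Δx = (0² − 5.69²)/(2·-2.8) = 5.79 m
Total time = 6.32 + 16.7 + 2.03 = 25.0 s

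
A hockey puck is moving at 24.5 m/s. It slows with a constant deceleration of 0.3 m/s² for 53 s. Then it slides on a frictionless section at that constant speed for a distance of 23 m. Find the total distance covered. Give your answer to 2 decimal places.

900.15 m

Phase 1 (decelerating): v₀ = 24.5 m/s, a = -0.3 m/s².
v = v₀ + at = 24.5 + (-0.3)(53) = 8.60 m/s
Δx = v₀t + ½at² = 24.5·53 + 0.5·-0.3·53² = 877 m

Phase 2 (constant speed): v₀ = 8.60 m/s, a = 0 m/s².
Constant speed: t = d/v = 23/8.60 = 2.67 s
Total distance = 877 + 23.0 = 900 m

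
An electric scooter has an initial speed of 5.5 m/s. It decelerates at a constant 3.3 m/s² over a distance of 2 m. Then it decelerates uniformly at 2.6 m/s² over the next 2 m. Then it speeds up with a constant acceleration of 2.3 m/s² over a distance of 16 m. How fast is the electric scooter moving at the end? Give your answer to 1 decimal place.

9.0 m/s

Phase 1 (decelerating): v₀ = 5.50 m/s, a = -3.3 m/s².
v² = v₀² + 2aΔx = 5.50² + 2·-3.3·2 = 17.1 → v = 4.13 m/s
t = (v − v₀)/a = (4.13 − 5.50)/-3.3 = 0.415 s

Phase 2 (decelerating): v₀ = 4.13 m/s, a = -2.6 m/s².
v² = v₀² + 2aΔx = 4.13² + 2·-2.6·2 = 6.65 → v = 2.58 m/s
t = (v − v₀)/a = (2.58 − 4.13)/-2.6 = 0.596 s

Phase 3 (accelerating): v₀ = 2.58 m/s, a = 2.3 m/s².
v² = v₀² + 2aΔx = 2.58² + 2·2.3·16 = 80.2 → v = 8.96 m/s
t = (v − v₀)/a = (8.96 − 2.58)/2.3 = 2.77 s
Final speed = 8.96 m/s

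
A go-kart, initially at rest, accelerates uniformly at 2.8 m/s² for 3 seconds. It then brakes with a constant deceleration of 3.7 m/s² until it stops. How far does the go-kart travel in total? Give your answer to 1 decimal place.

22.1 m

Phase 1 (accelerating): v₀ = 0 m/s, a = 2.8 m/s².
v = v₀ + at = 0 + (2.8)(3) = 8.40 m/s
Δx = v₀t + ½at² = 0·3 + 0.5·2.8·3² = 12.6 m

Phase 2 (decelerating): v₀ = 8.40 m/s, a = -3.7 m/s².
v = v₀ + at → t = (0 − 8.40) / -3.7 = 2.27 s
v² = v₀² + 2aΔx → Δx = (0² − 8.40²)/(2·-3.7) = 9.54 m
Total distance = 12.6 + 9.54 = 22.1 m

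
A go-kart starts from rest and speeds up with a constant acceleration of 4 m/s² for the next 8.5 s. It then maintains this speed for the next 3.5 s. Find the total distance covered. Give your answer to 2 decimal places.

263.50 m

Phase 1 (accelerating): v₀ = 0 m/s, a = 4 m/s².
v = v₀ + at = 0 + (4)(8.5) = 34.0 m/s
Δx = v₀t + ½at² = 0·8.5 + 0.5·4·8.5² = 144 m

Phase 2 (constant speed): v₀ = 34.0 m/s, a = 0 m/s².
v = v₀ + at = 34.0 + (0)(3.5) = 34.0 m/s
Δx = v₀t + ½at² = 34.0·3.5 + 0.5·0·3.5² = 119 m
Total distance = 144 + 119 = 264 m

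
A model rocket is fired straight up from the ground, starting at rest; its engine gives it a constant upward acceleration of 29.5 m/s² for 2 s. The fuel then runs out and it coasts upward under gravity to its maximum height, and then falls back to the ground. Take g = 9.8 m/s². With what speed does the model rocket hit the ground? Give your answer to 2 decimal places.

68.10 m/s

Phase 1 (powered ascent): v₀ = 0 m/s, a = 29.5 m/s².
v = v₀ + at = 0 + (29.5)(2) = 59.0 m/s
Δx = v₀t + ½at² = 0·2 + 0.5·29.5·2² = 59.0 m

Phase 2 (coasting upward): v₀ = 59.0 m/s, a = -9.8 m/s².
v = v₀ + at → t = (0 − 59.0) / -9.8 = 6.02 s
v² = v₀² + 2aΔx → Δx = (0² − 59.0²)/(2·-9.8) = 178 m

Phase 3 (free fall): v₀ = 0 m/s, a = -9.8 m/s².
Falls 237 m from rest: t = √(2·237/9.8) = 6.95 s; v = g·t = 68.1 m/s.
Impact speed = 68.1 m/s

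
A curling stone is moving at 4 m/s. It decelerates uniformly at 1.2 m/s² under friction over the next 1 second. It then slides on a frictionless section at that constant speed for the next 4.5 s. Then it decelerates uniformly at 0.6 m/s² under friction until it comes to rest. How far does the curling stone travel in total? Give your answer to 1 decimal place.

Phase 1 (decelerating): v₀ = 4.00 m/s, a = -1.2 m/s².
v = v₀ + at = 4.00 + (-1.2)(1) = 2.80 m/s
Δx = v₀t + ½at² = 4.00·1 + 0.5·-1.2·1² = 3.40 m

Phase 2 (constant speed): v₀ = 2.80 m/s, a = 0 m/s².
v = v₀ + at = 2.80 + (0)(4.5) = 2.80 m/s
Δx = v₀t + ½at² = 2.80·4.5 + 0.5·0·4.5² = 12.6 m

Phase 3 (decelerating): v₀ = 2.80 m/s, a = -0.6 m/s².
v = v₀ + at → t = (0 − 2.80) / -0.6 = 4.67 s
v² = v₀² + 2aΔx → Δx = (0² − 2.80²)/(2·-0.6) = 6.53 m
Total distance = 3.40 + 12.6 + 6.53 = 22.5 m

22.5 m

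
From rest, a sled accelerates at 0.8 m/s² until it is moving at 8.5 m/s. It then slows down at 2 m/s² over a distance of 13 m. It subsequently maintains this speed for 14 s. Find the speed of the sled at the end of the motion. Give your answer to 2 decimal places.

Phase 1 (accelerating): v₀ = 0 m/s, a = 0.8 m/s².
v = v₀ + at → t = (8.5 − 0) / 0.8 = 10.6 s
v² = v₀² + 2aΔx → Δx = (8.5² − 0²)/(2·0.8) = 45.2 m

Phase 2 (decelerating): v₀ = 8.50 m/s, a = -2 m/s².
v² = v₀² + 2aΔx = 8.50² + 2·-2·13 = 20.2 → v = 4.50 m/s
t = (v − v₀)/a = (4.50 − 8.50)/-2 = 2.00 s

Phase 3 (constant speed): v₀ = 4.50 m/s, a = 0 m/s².
v = v₀ + at = 4.50 + (0)(14) = 4.50 m/s
Δx = v₀t + ½at² = 4.50·14 + 0.5·0·14² = 63.0 m
Final speed = 4.50 m/s

4.50 m/s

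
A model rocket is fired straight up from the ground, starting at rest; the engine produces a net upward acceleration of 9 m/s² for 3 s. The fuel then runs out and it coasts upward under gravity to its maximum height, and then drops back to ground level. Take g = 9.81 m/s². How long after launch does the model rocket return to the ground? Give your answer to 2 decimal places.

9.73 s

Phase 1 (powered ascent): v₀ = 0 m/s, a = 9 m/s².
v = v₀ + at = 0 + (9)(3) = 27.0 m/s
Δx = v₀t + ½at² = 0·3 + 0.5·9·3² = 40.5 m

Phase 2 (coasting upward): v₀ = 27.0 m/s, a = -9.81 m/s².
v = v₀ + at → t = (0 − 27.0) / -9.81 = 2.75 s
v² = v₀² + 2aΔx → Δx = (0² − 27.0²)/(2·-9.81) = 37.2 m

Phase 3 (free fall): v₀ = 0 m/s, a = -9.81 m/s².
Falls 77.7 m from rest: t = √(2·77.7/9.81) = 3.98 s; v = g·t = 39.0 m/s.
Total time = 3.00 + 2.75 + 3.98 = 9.73 s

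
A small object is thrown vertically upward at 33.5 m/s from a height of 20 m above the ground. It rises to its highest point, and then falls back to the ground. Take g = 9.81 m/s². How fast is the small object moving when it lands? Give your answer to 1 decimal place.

Phase 1 (rising): v₀ = 33.5 m/s, a = -9.81 m/s².
v = v₀ + at → t = (0 − 33.5) / -9.81 = 3.41 s
v² = v₀² + 2aΔx → Δx = (0² − 33.5²)/(2·-9.81) = 57.2 m

Phase 2 (falling): v₀ = 0 m/s, a = -9.81 m/s².
Falls 77.2 m from rest: t = √(2·77.2/9.81) = 3.97 s; v = g·t = 38.9 m/s.
Final speed = 38.9 m/s

38.9 m/s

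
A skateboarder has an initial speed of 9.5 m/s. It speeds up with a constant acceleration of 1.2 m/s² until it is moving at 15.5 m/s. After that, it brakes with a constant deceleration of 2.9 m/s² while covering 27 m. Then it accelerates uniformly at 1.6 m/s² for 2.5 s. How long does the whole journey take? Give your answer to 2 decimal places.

9.69 s

Phase 1 (accelerating): v₀ = 9.50 m/s, a = 1.2 m/s².
v = v₀ + at → t = (15.5 − 9.50) / 1.2 = 5.00 s
v² = v₀² + 2aΔx → Δx = (15.5² − 9.50²)/(2·1.2) = 62.5 m

Phase 2 (decelerating): v₀ = 15.5 m/s, a = -2.9 m/s².
v² = v₀² + 2aΔx = 15.5² + 2·-2.9·27 = 83.7 → v = 9.15 m/s
t = (v − v₀)/a = (9.15 − 15.5)/-2.9 = 2.19 s

Phase 3 (accelerating): v₀ = 9.15 m/s, a = 1.6 m/s².
v = v₀ + at = 9.15 + (1.6)(2.5) = 13.1 m/s
Δx = v₀t + ½at² = 9.15·2.5 + 0.5·1.6·2.5² = 27.9 m
Total time = 5.00 + 2.19 + 2.50 = 9.69 s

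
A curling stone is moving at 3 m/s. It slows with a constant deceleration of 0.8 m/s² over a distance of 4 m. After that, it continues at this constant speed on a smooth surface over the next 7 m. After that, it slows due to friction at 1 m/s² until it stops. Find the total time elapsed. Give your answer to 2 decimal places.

Phase 1 (decelerating): v₀ = 3.00 m/s, a = -0.8 m/s².
v² = v₀² + 2aΔx = 3.00² + 2·-0.8·4 = 2.60 → v = 1.61 m/s
t = (v − v₀)/a = (1.61 − 3.00)/-0.8 = 1.73 s

Phase 2 (constant speed): v₀ = 1.61 m/s, a = 0 m/s².
Constant speed: t = d/v = 7/1.61 = 4.34 s

Phase 3 (decelerating): v₀ = 1.61 m/s, a = -1 m/s².
v = v₀ + at → t = (0 − 1.61) / -1 = 1.61 s
v² = v₀² + 2aΔx → Δx = (0² − 1.61²)/(2·-1) = 1.30 m
Total time = 1.73 + 4.34 + 1.61 = 7.69 s

7.69 s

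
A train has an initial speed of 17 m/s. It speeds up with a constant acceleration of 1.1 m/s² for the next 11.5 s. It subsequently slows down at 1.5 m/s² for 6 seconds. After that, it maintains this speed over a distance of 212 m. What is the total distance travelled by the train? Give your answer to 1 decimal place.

631.1 m

Phase 1 (accelerating): v₀ = 17.0 m/s, a = 1.1 m/s².
v = v₀ + at = 17.0 + (1.1)(11.5) = 29.6 m/s
Δx = v₀t + ½at² = 17.0·11.5 + 0.5·1.1·11.5² = 268 m

Phase 2 (decelerating): v₀ = 29.6 m/s, a = -1.5 m/s².
v = v₀ + at = 29.6 + (-1.5)(6) = 20.6 m/s
Δx = v₀t + ½at² = 29.6·6 + 0.5·-1.5·6² = 151 m

Phase 3 (constant speed): v₀ = 20.6 m/s, a = 0 m/s².
Constant speed: t = d/v = 212/20.6 = 10.3 s
Total distance = 268 + 151 + 212 = 631 m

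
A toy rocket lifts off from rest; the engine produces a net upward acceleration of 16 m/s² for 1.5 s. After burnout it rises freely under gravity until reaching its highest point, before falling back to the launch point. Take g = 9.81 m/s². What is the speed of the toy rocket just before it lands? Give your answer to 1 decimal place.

30.5 m/s

Phase 1 (powered ascent): v₀ = 0 m/s, a = 16 m/s².
v = v₀ + at = 0 + (16)(1.5) = 24.0 m/s
Δx = v₀t + ½at² = 0·1.5 + 0.5·16·1.5² = 18.0 m

Phase 2 (coasting upward): v₀ = 24.0 m/s, a = -9.81 m/s².
v = v₀ + at → t = (0 − 24.0) / -9.81 = 2.45 s
v² = v₀² + 2aΔx → Δx = (0² − 24.0²)/(2·-9.81) = 29.4 m

Phase 3 (free fall): v₀ = 0 m/s, a = -9.81 m/s².
Falls 47.4 m from rest: t = √(2·47.4/9.81) = 3.11 s; v = g·t = 30.5 m/s.
Impact speed = 30.5 m/s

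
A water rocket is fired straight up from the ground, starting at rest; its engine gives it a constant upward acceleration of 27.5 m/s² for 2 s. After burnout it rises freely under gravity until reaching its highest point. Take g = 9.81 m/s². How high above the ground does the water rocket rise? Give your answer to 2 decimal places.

209.18 m

Phase 1 (powered ascent): v₀ = 0 m/s, a = 27.5 m/s².
v = v₀ + at = 0 + (27.5)(2) = 55.0 m/s
Δx = v₀t + ½at² = 0·2 + 0.5·27.5·2² = 55.0 m

Phase 2 (coasting upward): v₀ = 55.0 m/s, a = -9.81 m/s².
v = v₀ + at → t = (0 − 55.0) / -9.81 = 5.61 s
v² = v₀² + 2aΔx → Δx = (0² − 55.0²)/(2·-9.81) = 154 m
Maximum height = 55.0 + 154 = 209 m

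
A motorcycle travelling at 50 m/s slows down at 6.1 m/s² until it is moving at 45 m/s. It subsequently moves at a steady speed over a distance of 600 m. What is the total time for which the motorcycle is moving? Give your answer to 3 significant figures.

14.2 s

Phase 1 (decelerating): v₀ = 50.0 m/s, a = -6.1 m/s².
v = v₀ + at → t = (45 − 50.0) / -6.1 = 0.820 s
v² = v₀² + 2aΔx → Δx = (45² − 50.0²)/(2·-6.1) = 38.9 m

Phase 2 (constant speed): v₀ = 45.0 m/s, a = 0 m/s².
Constant speed: t = d/v = 600/45.0 = 13.3 s
Total time = 0.820 + 13.3 = 14.2 s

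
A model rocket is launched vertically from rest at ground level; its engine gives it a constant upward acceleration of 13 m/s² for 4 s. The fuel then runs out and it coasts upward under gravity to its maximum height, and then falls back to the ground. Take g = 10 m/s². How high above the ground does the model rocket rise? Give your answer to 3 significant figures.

239 m

Phase 1 (powered ascent): v₀ = 0 m/s, a = 13 m/s².
v = v₀ + at = 0 + (13)(4) = 52.0 m/s
Δx = v₀t + ½at² = 0·4 + 0.5·13·4² = 104 m

Phase 2 (coasting upward): v₀ = 52.0 m/s, a = -10 m/s².
v = v₀ + at → t = (0 − 52.0) / -10 = 5.20 s
v² = v₀² + 2aΔx → Δx = (0² − 52.0²)/(2·-10) = 135 m
Maximum height = 104 + 135 = 239 m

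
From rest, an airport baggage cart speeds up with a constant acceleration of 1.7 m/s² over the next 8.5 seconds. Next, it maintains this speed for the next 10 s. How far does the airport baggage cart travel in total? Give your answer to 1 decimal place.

Phase 1 (accelerating): v₀ = 0 m/s, a = 1.7 m/s².
v = v₀ + at = 0 + (1.7)(8.5) = 14.4 m/s
Δx = v₀t + ½at² = 0·8.5 + 0.5·1.7·8.5² = 61.4 m

Phase 2 (constant speed): v₀ = 14.4 m/s, a = 0 m/s².
v = v₀ + at = 14.4 + (0)(10) = 14.4 m/s
Δx = v₀t + ½at² = 14.4·10 + 0.5·0·10² = 144 m
Total distance = 61.4 + 144 = 206 m

205.9 m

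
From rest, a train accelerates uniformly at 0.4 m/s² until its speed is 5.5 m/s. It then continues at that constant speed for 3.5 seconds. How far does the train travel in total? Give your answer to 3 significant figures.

57.1 m

Phase 1 (accelerating): v₀ = 0 m/s, a = 0.4 m/s².
v = v₀ + at → t = (5.5 − 0) / 0.4 = 13.8 s
v² = v₀² + 2aΔx → Δx = (5.5² − 0²)/(2·0.4) = 37.8 m

Phase 2 (constant speed): v₀ = 5.50 m/s, a = 0 m/s².
v = v₀ + at = 5.50 + (0)(3.5) = 5.50 m/s
Δx = v₀t + ½at² = 5.50·3.5 + 0.5·0·3.5² = 19.2 m
Total distance = 37.8 + 19.2 = 57.1 m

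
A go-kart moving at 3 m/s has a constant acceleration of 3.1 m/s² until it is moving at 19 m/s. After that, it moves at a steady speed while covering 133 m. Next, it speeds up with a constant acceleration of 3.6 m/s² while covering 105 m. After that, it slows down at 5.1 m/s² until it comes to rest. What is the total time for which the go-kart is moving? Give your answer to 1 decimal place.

22.7 s

Phase 1 (accelerating): v₀ = 3.00 m/s, a = 3.1 m/s².
v = v₀ + at → t = (19 − 3.00) / 3.1 = 5.16 s
v² = v₀² + 2aΔx → Δx = (19² − 3.00²)/(2·3.1) = 56.8 m

Phase 2 (constant speed): v₀ = 19.0 m/s, a = 0 m/s².
Constant speed: t = d/v = 133/19.0 = 7.00 s

Phase 3 (accelerating): v₀ = 19.0 m/s, a = 3.6 m/s².
v² = v₀² + 2aΔx = 19.0² + 2·3.6·105 = 1120 → v = 33.4 m/s
t = (v − v₀)/a = (33.4 − 19.0)/3.6 = 4.01 s

Phase 4 (decelerating): v₀ = 33.4 m/s, a = -5.1 m/s².
v = v₀ + at → t = (0 − 33.4) / -5.1 = 6.55 s
v² = v₀² + 2aΔx → Δx = (0² − 33.4²)/(2·-5.1) = 110 m
Total time = 5.16 + 7.00 + 4.01 + 6.55 = 22.7 s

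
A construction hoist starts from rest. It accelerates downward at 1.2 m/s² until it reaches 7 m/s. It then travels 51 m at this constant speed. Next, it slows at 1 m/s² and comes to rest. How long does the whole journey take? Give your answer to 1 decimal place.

20.1 s

Phase 1 (accelerating): v₀ = 0 m/s, a = 1.2 m/s².
v = v₀ + at → t = (7 − 0) / 1.2 = 5.83 s
v² = v₀² + 2aΔx → Δx = (7² − 0²)/(2·1.2) = 20.4 m

Phase 2 (constant speed): v₀ = 7.00 m/s, a = 0 m/s².
Constant speed: t = d/v = 51/7.00 = 7.29 s

Phase 3 (decelerating): v₀ = 7.00 m/s, a = -1 m/s².
v = v₀ + at → t = (0 − 7.00) / -1 = 7.00 s
v² = v₀² + 2aΔx → Δx = (0² − 7.00²)/(2·-1) = 24.5 m
Total time = 5.83 + 7.29 + 7.00 = 20.1 s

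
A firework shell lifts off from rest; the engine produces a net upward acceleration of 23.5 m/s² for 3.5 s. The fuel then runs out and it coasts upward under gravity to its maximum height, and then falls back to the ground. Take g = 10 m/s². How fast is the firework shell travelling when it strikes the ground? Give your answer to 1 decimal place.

98.2 m/s

Phase 1 (powered ascent): v₀ = 0 m/s, a = 23.5 m/s².
v = v₀ + at = 0 + (23.5)(3.5) = 82.2 m/s
Δx = v₀t + ½at² = 0·3.5 + 0.5·23.5·3.5² = 144 m

Phase 2 (coasting upward): v₀ = 82.2 m/s, a = -10 m/s².
v = v₀ + at → t = (0 − 82.2) / -10 = 8.22 s
v² = v₀² + 2aΔx → Δx = (0² − 82.2²)/(2·-10) = 338 m

Phase 3 (free fall): v₀ = 0 m/s, a = -10 m/s².
Falls 482 m from rest: t = √(2·482/10) = 9.82 s; v = g·t = 98.2 m/s.
Impact speed = 98.2 m/s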